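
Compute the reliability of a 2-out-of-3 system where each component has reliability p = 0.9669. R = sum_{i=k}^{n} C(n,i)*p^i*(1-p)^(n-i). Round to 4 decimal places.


k = 2, n = 3, p = 0.9669
i=2: C(3,2)=3 * 0.9669^2 * 0.0331^1 = 0.0928
i=3: C(3,3)=1 * 0.9669^3 * 0.0331^0 = 0.904
R = sum of terms = 0.9968

0.9968


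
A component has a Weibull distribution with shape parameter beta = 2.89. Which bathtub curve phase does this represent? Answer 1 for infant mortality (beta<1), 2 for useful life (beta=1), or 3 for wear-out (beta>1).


beta = 2.89
Compare beta to 1:
beta < 1 => infant mortality (phase 1)
beta = 1 => useful life (phase 2)
beta > 1 => wear-out (phase 3)
Since beta = 2.89, this is wear-out (increasing failure rate)
Phase = 3

3


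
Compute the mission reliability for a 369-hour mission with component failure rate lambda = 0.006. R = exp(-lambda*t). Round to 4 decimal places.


lambda = 0.006
mission_time = 369
lambda * t = 0.006 * 369 = 2.214
R = exp(-2.214)
R = 0.1093

0.1093


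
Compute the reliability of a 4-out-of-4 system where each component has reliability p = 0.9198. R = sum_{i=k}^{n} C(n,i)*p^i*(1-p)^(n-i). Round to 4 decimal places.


k = 4, n = 4, p = 0.9198
i=4: C(4,4)=1 * 0.9198^4 * 0.0802^0 = 0.7158
R = sum of terms = 0.7158

0.7158


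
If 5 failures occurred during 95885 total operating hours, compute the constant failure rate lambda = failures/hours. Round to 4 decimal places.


failures = 5
total_hours = 95885
lambda = 5 / 95885
lambda = 0.0001

0.0001


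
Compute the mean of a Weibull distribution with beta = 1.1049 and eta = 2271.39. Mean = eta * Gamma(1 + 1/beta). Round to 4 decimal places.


beta = 1.1049, eta = 2271.39
1/beta = 0.9051
1 + 1/beta = 1.9051
Gamma(1.9051) = 0.9635
Mean = 2271.39 * 0.9635
Mean = 2188.5047

2188.5047


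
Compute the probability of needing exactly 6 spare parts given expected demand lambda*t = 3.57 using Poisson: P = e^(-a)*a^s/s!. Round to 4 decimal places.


a = 3.57, s = 6
e^(-a) = e^(-3.57) = 0.0282
a^s = 3.57^6 = 2070.1857
s! = 720
P = 0.0282 * 2070.1857 / 720
P = 0.081

0.081


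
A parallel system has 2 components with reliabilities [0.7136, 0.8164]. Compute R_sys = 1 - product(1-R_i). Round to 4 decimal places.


Components: [0.7136, 0.8164]
(1 - 0.7136) = 0.2864, running product = 0.2864
(1 - 0.8164) = 0.1836, running product = 0.0526
Product of (1-R_i) = 0.0526
R_sys = 1 - 0.0526 = 0.9474

0.9474


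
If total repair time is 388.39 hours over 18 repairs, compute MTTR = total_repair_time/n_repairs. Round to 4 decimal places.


total_repair_time = 388.39
n_repairs = 18
MTTR = 388.39 / 18
MTTR = 21.5772

21.5772


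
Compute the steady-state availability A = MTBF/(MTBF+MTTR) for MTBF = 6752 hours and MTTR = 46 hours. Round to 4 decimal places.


MTBF = 6752
MTTR = 46
MTBF + MTTR = 6798
A = 6752 / 6798
A = 0.9932

0.9932


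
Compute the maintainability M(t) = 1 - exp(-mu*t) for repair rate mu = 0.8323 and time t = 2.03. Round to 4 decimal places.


mu = 0.8323, t = 2.03
mu * t = 0.8323 * 2.03 = 1.6896
exp(-1.6896) = 0.1846
M(t) = 1 - 0.1846
M(t) = 0.8154

0.8154


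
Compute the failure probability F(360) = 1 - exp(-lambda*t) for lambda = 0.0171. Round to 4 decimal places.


lambda = 0.0171, t = 360
lambda * t = 6.156
exp(-6.156) = 0.0021
F(t) = 1 - 0.0021
F(t) = 0.9979

0.9979


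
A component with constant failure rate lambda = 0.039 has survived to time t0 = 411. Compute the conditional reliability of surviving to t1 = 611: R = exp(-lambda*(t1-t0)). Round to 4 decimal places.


lambda = 0.039
t0 = 411, t1 = 611
t1 - t0 = 200
lambda * (t1-t0) = 0.039 * 200 = 7.8
R = exp(-7.8)
R = 0.0004

0.0004


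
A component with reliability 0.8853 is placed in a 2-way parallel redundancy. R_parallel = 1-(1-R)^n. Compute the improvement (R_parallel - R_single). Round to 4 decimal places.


R_single = 0.8853, n = 2
1 - R_single = 0.1147
(1 - R_single)^n = 0.1147^2 = 0.0132
R_parallel = 1 - 0.0132 = 0.9868
Improvement = 0.9868 - 0.8853
Improvement = 0.1015

0.1015


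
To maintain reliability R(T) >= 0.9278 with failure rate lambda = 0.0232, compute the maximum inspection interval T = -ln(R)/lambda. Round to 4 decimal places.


R_target = 0.9278
lambda = 0.0232
-ln(0.9278) = 0.0749
T = 0.0749 / 0.0232
T = 3.2301

3.2301


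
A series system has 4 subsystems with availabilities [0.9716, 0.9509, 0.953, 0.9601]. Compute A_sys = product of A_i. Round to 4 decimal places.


Subsystems: [0.9716, 0.9509, 0.953, 0.9601]
After subsystem 1 (A=0.9716): product = 0.9716
After subsystem 2 (A=0.9509): product = 0.9239
After subsystem 3 (A=0.953): product = 0.8805
After subsystem 4 (A=0.9601): product = 0.8453
A_sys = 0.8453

0.8453


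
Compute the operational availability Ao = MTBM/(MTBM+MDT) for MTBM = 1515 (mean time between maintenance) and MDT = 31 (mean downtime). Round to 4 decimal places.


MTBM = 1515
MDT = 31
MTBM + MDT = 1546
Ao = 1515 / 1546
Ao = 0.9799

0.9799


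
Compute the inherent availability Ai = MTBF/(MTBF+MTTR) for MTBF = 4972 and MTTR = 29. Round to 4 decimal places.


MTBF = 4972
MTTR = 29
MTBF + MTTR = 5001
Ai = 4972 / 5001
Ai = 0.9942

0.9942


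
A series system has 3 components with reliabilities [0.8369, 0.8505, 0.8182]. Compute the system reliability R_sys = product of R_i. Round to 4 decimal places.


Components: [0.8369, 0.8505, 0.8182]
After component 1 (R=0.8369): product = 0.8369
After component 2 (R=0.8505): product = 0.7118
After component 3 (R=0.8182): product = 0.5824
R_sys = 0.5824

0.5824


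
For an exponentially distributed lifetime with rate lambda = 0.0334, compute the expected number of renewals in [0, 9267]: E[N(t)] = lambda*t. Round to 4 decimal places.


lambda = 0.0334
t = 9267
E[N(t)] = lambda * t
E[N(t)] = 0.0334 * 9267
E[N(t)] = 309.5178

309.5178


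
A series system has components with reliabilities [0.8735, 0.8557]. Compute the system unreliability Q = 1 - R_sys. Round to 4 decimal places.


Components: [0.8735, 0.8557]
After component 1: product = 0.8735
After component 2: product = 0.7475
R_sys = 0.7475
Q = 1 - 0.7475 = 0.2525

0.2525


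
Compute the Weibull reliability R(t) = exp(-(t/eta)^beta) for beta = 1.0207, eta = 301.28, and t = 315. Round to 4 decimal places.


beta = 1.0207, eta = 301.28, t = 315
t/eta = 315 / 301.28 = 1.0455
(t/eta)^beta = 1.0455^1.0207 = 1.0465
R(t) = exp(-1.0465)
R(t) = 0.3512

0.3512


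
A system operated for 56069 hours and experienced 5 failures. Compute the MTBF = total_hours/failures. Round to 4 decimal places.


total_hours = 56069
failures = 5
MTBF = 56069 / 5
MTBF = 11213.8

11213.8


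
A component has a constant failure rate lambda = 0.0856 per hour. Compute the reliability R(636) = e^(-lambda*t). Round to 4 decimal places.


lambda = 0.0856
t = 636
lambda * t = 54.4416
R(t) = e^(-54.4416)
R(t) = 0.0

0.0


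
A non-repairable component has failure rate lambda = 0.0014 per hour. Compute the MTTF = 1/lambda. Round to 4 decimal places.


lambda = 0.0014
MTTF = 1 / 0.0014
MTTF = 714.2857

714.2857


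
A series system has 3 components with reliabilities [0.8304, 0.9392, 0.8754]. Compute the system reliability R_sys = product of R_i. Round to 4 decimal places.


Components: [0.8304, 0.9392, 0.8754]
After component 1 (R=0.8304): product = 0.8304
After component 2 (R=0.9392): product = 0.7799
After component 3 (R=0.8754): product = 0.6827
R_sys = 0.6827

0.6827


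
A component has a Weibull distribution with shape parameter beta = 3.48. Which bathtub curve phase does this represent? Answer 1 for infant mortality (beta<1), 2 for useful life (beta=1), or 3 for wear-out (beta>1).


beta = 3.48
Compare beta to 1:
beta < 1 => infant mortality (phase 1)
beta = 1 => useful life (phase 2)
beta > 1 => wear-out (phase 3)
Since beta = 3.48, this is wear-out (increasing failure rate)
Phase = 3

3


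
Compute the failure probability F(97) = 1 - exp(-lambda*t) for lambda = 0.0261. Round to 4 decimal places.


lambda = 0.0261, t = 97
lambda * t = 2.5317
exp(-2.5317) = 0.0795
F(t) = 1 - 0.0795
F(t) = 0.9205

0.9205


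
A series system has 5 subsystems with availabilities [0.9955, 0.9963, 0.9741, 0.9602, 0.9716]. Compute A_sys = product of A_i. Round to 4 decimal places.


Subsystems: [0.9955, 0.9963, 0.9741, 0.9602, 0.9716]
After subsystem 1 (A=0.9955): product = 0.9955
After subsystem 2 (A=0.9963): product = 0.9918
After subsystem 3 (A=0.9741): product = 0.9661
After subsystem 4 (A=0.9602): product = 0.9277
After subsystem 5 (A=0.9716): product = 0.9013
A_sys = 0.9013

0.9013


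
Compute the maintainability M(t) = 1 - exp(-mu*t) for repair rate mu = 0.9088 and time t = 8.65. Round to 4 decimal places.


mu = 0.9088, t = 8.65
mu * t = 0.9088 * 8.65 = 7.8611
exp(-7.8611) = 0.0004
M(t) = 1 - 0.0004
M(t) = 0.9996

0.9996


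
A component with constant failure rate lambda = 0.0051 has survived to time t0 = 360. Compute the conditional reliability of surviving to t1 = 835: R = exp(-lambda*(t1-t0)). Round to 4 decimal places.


lambda = 0.0051
t0 = 360, t1 = 835
t1 - t0 = 475
lambda * (t1-t0) = 0.0051 * 475 = 2.4225
R = exp(-2.4225)
R = 0.0887

0.0887


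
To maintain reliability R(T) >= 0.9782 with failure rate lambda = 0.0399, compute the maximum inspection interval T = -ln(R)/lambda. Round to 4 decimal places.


R_target = 0.9782
lambda = 0.0399
-ln(0.9782) = 0.022
T = 0.022 / 0.0399
T = 0.5524

0.5524


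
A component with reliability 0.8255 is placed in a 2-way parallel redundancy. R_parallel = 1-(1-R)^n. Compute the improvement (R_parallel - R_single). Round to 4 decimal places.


R_single = 0.8255, n = 2
1 - R_single = 0.1745
(1 - R_single)^n = 0.1745^2 = 0.0305
R_parallel = 1 - 0.0305 = 0.9695
Improvement = 0.9695 - 0.8255
Improvement = 0.144

0.144


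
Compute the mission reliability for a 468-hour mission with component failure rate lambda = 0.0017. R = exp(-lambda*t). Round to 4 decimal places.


lambda = 0.0017
mission_time = 468
lambda * t = 0.0017 * 468 = 0.7956
R = exp(-0.7956)
R = 0.4513

0.4513


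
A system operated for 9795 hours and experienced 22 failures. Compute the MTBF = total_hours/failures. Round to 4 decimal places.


total_hours = 9795
failures = 22
MTBF = 9795 / 22
MTBF = 445.2273

445.2273


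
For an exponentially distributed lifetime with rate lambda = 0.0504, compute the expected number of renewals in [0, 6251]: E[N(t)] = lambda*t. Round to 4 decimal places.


lambda = 0.0504
t = 6251
E[N(t)] = lambda * t
E[N(t)] = 0.0504 * 6251
E[N(t)] = 315.0504

315.0504


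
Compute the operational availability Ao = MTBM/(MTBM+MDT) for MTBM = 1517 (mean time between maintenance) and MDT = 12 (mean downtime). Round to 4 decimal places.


MTBM = 1517
MDT = 12
MTBM + MDT = 1529
Ao = 1517 / 1529
Ao = 0.9922

0.9922


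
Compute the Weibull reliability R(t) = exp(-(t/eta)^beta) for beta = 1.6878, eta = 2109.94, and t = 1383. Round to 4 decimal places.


beta = 1.6878, eta = 2109.94, t = 1383
t/eta = 1383 / 2109.94 = 0.6555
(t/eta)^beta = 0.6555^1.6878 = 0.4902
R(t) = exp(-0.4902)
R(t) = 0.6125

0.6125


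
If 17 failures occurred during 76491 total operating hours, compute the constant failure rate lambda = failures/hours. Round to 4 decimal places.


failures = 17
total_hours = 76491
lambda = 17 / 76491
lambda = 0.0002

0.0002


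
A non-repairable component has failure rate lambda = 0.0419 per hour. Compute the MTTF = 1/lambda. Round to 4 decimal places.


lambda = 0.0419
MTTF = 1 / 0.0419
MTTF = 23.8663

23.8663


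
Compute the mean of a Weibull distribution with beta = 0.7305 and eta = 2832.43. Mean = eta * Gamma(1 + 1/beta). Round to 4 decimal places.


beta = 0.7305, eta = 2832.43
1/beta = 1.3689
1 + 1/beta = 2.3689
Gamma(2.3689) = 1.2175
Mean = 2832.43 * 1.2175
Mean = 3448.5564

3448.5564


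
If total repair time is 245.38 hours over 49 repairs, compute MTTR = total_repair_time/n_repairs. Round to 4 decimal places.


total_repair_time = 245.38
n_repairs = 49
MTTR = 245.38 / 49
MTTR = 5.0078

5.0078


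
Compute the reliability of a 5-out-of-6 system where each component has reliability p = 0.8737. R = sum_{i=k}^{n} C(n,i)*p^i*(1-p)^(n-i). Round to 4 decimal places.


k = 5, n = 6, p = 0.8737
i=5: C(6,5)=6 * 0.8737^5 * 0.1263^1 = 0.3858
i=6: C(6,6)=1 * 0.8737^6 * 0.1263^0 = 0.4448
R = sum of terms = 0.8306

0.8306


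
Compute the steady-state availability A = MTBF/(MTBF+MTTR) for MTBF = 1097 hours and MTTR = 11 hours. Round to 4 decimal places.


MTBF = 1097
MTTR = 11
MTBF + MTTR = 1108
A = 1097 / 1108
A = 0.9901

0.9901


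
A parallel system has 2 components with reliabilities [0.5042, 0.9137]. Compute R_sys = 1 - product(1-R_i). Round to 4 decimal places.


Components: [0.5042, 0.9137]
(1 - 0.5042) = 0.4958, running product = 0.4958
(1 - 0.9137) = 0.0863, running product = 0.0428
Product of (1-R_i) = 0.0428
R_sys = 1 - 0.0428 = 0.9572

0.9572


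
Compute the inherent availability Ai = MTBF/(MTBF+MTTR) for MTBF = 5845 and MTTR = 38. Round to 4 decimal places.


MTBF = 5845
MTTR = 38
MTBF + MTTR = 5883
Ai = 5845 / 5883
Ai = 0.9935

0.9935


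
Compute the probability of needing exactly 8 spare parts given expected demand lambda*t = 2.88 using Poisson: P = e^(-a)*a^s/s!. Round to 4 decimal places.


a = 2.88, s = 8
e^(-a) = e^(-2.88) = 0.0561
a^s = 2.88^8 = 4733.037
s! = 40320
P = 0.0561 * 4733.037 / 40320
P = 0.0066

0.0066


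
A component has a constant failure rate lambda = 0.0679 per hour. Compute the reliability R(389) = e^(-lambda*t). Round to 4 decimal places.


lambda = 0.0679
t = 389
lambda * t = 26.4131
R(t) = e^(-26.4131)
R(t) = 0.0

0.0


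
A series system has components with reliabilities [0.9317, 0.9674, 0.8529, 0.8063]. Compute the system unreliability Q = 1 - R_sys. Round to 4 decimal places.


Components: [0.9317, 0.9674, 0.8529, 0.8063]
After component 1: product = 0.9317
After component 2: product = 0.9013
After component 3: product = 0.7687
After component 4: product = 0.6198
R_sys = 0.6198
Q = 1 - 0.6198 = 0.3802

0.3802


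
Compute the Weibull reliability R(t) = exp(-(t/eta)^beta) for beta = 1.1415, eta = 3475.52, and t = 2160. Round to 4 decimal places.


beta = 1.1415, eta = 3475.52, t = 2160
t/eta = 2160 / 3475.52 = 0.6215
(t/eta)^beta = 0.6215^1.1415 = 0.581
R(t) = exp(-0.581)
R(t) = 0.5593

0.5593


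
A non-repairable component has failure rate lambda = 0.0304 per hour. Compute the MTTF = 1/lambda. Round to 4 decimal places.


lambda = 0.0304
MTTF = 1 / 0.0304
MTTF = 32.8947

32.8947


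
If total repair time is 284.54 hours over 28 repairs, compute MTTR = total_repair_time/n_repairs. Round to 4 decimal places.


total_repair_time = 284.54
n_repairs = 28
MTTR = 284.54 / 28
MTTR = 10.1621

10.1621


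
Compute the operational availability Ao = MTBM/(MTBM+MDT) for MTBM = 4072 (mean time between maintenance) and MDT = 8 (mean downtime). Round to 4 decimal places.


MTBM = 4072
MDT = 8
MTBM + MDT = 4080
Ao = 4072 / 4080
Ao = 0.998

0.998


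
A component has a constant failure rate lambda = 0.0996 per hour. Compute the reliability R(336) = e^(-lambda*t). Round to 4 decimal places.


lambda = 0.0996
t = 336
lambda * t = 33.4656
R(t) = e^(-33.4656)
R(t) = 0.0

0.0


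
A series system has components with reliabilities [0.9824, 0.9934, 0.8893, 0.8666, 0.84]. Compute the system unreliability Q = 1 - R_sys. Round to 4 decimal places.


Components: [0.9824, 0.9934, 0.8893, 0.8666, 0.84]
After component 1: product = 0.9824
After component 2: product = 0.9759
After component 3: product = 0.8679
After component 4: product = 0.7521
After component 5: product = 0.6318
R_sys = 0.6318
Q = 1 - 0.6318 = 0.3682

0.3682


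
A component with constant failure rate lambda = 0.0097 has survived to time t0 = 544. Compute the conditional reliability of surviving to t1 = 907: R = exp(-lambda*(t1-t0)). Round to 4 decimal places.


lambda = 0.0097
t0 = 544, t1 = 907
t1 - t0 = 363
lambda * (t1-t0) = 0.0097 * 363 = 3.5211
R = exp(-3.5211)
R = 0.0296

0.0296


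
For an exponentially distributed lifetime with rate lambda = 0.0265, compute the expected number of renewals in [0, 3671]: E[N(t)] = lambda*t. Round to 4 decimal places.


lambda = 0.0265
t = 3671
E[N(t)] = lambda * t
E[N(t)] = 0.0265 * 3671
E[N(t)] = 97.2815

97.2815


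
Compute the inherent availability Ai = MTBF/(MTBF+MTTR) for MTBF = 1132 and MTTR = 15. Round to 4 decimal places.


MTBF = 1132
MTTR = 15
MTBF + MTTR = 1147
Ai = 1132 / 1147
Ai = 0.9869

0.9869


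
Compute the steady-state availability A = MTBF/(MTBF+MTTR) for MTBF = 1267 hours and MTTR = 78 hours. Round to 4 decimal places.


MTBF = 1267
MTTR = 78
MTBF + MTTR = 1345
A = 1267 / 1345
A = 0.942

0.942


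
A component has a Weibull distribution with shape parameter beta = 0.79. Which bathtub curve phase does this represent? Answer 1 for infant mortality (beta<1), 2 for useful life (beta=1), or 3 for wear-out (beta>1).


beta = 0.79
Compare beta to 1:
beta < 1 => infant mortality (phase 1)
beta = 1 => useful life (phase 2)
beta > 1 => wear-out (phase 3)
Since beta = 0.79, this is infant mortality (decreasing failure rate)
Phase = 1

1


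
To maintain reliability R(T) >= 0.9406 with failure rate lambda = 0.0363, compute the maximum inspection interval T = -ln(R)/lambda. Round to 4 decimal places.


R_target = 0.9406
lambda = 0.0363
-ln(0.9406) = 0.0612
T = 0.0612 / 0.0363
T = 1.687

1.687


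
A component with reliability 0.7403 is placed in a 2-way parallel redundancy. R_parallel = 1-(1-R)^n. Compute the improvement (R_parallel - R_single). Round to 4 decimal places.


R_single = 0.7403, n = 2
1 - R_single = 0.2597
(1 - R_single)^n = 0.2597^2 = 0.0674
R_parallel = 1 - 0.0674 = 0.9326
Improvement = 0.9326 - 0.7403
Improvement = 0.1923

0.1923


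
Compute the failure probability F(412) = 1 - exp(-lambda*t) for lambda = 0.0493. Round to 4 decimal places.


lambda = 0.0493, t = 412
lambda * t = 20.3116
exp(-20.3116) = 0.0
F(t) = 1 - 0.0
F(t) = 1.0

1.0


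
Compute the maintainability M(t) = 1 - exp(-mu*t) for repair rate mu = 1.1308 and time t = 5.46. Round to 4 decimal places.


mu = 1.1308, t = 5.46
mu * t = 1.1308 * 5.46 = 6.1742
exp(-6.1742) = 0.0021
M(t) = 1 - 0.0021
M(t) = 0.9979

0.9979


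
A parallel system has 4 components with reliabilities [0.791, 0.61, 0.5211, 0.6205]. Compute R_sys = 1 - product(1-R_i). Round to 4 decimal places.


Components: [0.791, 0.61, 0.5211, 0.6205]
(1 - 0.791) = 0.209, running product = 0.209
(1 - 0.61) = 0.39, running product = 0.0815
(1 - 0.5211) = 0.4789, running product = 0.039
(1 - 0.6205) = 0.3795, running product = 0.0148
Product of (1-R_i) = 0.0148
R_sys = 1 - 0.0148 = 0.9852

0.9852


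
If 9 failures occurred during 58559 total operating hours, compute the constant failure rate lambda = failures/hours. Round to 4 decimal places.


failures = 9
total_hours = 58559
lambda = 9 / 58559
lambda = 0.0002

0.0002


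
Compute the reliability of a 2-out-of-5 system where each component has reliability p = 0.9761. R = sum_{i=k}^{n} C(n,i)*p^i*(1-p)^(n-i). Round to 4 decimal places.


k = 2, n = 5, p = 0.9761
i=2: C(5,2)=10 * 0.9761^2 * 0.0239^3 = 0.0001
i=3: C(5,3)=10 * 0.9761^3 * 0.0239^2 = 0.0053
i=4: C(5,4)=5 * 0.9761^4 * 0.0239^1 = 0.1085
i=5: C(5,5)=1 * 0.9761^5 * 0.0239^0 = 0.8861
R = sum of terms = 1.0

1.0


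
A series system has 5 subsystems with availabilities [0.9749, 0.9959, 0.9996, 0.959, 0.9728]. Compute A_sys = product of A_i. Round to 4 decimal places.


Subsystems: [0.9749, 0.9959, 0.9996, 0.959, 0.9728]
After subsystem 1 (A=0.9749): product = 0.9749
After subsystem 2 (A=0.9959): product = 0.9709
After subsystem 3 (A=0.9996): product = 0.9705
After subsystem 4 (A=0.959): product = 0.9307
After subsystem 5 (A=0.9728): product = 0.9054
A_sys = 0.9054

0.9054


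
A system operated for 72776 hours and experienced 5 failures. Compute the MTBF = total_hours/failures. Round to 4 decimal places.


total_hours = 72776
failures = 5
MTBF = 72776 / 5
MTBF = 14555.2

14555.2


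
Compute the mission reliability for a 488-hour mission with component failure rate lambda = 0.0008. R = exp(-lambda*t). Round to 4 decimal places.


lambda = 0.0008
mission_time = 488
lambda * t = 0.0008 * 488 = 0.3904
R = exp(-0.3904)
R = 0.6768

0.6768


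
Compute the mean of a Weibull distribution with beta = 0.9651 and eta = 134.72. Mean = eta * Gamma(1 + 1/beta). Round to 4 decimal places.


beta = 0.9651, eta = 134.72
1/beta = 1.0362
1 + 1/beta = 2.0362
Gamma(2.0362) = 1.0158
Mean = 134.72 * 1.0158
Mean = 136.8528

136.8528


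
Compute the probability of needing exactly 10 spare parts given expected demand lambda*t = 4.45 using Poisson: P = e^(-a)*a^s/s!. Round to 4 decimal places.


a = 4.45, s = 10
e^(-a) = e^(-4.45) = 0.0117
a^s = 4.45^10 = 3045089.8369
s! = 3628800
P = 0.0117 * 3045089.8369 / 3628800
P = 0.0098

0.0098


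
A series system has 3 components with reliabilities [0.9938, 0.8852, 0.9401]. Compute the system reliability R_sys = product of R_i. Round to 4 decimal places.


Components: [0.9938, 0.8852, 0.9401]
After component 1 (R=0.9938): product = 0.9938
After component 2 (R=0.8852): product = 0.8797
After component 3 (R=0.9401): product = 0.827
R_sys = 0.827

0.827


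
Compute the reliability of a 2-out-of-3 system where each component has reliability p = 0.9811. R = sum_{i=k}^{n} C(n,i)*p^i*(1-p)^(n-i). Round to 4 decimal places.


k = 2, n = 3, p = 0.9811
i=2: C(3,2)=3 * 0.9811^2 * 0.0189^1 = 0.0546
i=3: C(3,3)=1 * 0.9811^3 * 0.0189^0 = 0.9444
R = sum of terms = 0.9989

0.9989


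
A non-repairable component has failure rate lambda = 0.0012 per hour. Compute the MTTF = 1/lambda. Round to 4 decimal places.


lambda = 0.0012
MTTF = 1 / 0.0012
MTTF = 833.3333

833.3333


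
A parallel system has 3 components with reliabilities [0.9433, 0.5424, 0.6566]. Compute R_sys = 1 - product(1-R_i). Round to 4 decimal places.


Components: [0.9433, 0.5424, 0.6566]
(1 - 0.9433) = 0.0567, running product = 0.0567
(1 - 0.5424) = 0.4576, running product = 0.0259
(1 - 0.6566) = 0.3434, running product = 0.0089
Product of (1-R_i) = 0.0089
R_sys = 1 - 0.0089 = 0.9911

0.9911


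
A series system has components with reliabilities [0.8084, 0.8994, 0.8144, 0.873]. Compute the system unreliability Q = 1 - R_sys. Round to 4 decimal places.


Components: [0.8084, 0.8994, 0.8144, 0.873]
After component 1: product = 0.8084
After component 2: product = 0.7271
After component 3: product = 0.5921
After component 4: product = 0.5169
R_sys = 0.5169
Q = 1 - 0.5169 = 0.4831

0.4831


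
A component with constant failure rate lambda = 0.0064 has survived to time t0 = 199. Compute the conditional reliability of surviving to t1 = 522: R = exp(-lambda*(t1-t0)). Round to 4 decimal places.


lambda = 0.0064
t0 = 199, t1 = 522
t1 - t0 = 323
lambda * (t1-t0) = 0.0064 * 323 = 2.0672
R = exp(-2.0672)
R = 0.1265

0.1265


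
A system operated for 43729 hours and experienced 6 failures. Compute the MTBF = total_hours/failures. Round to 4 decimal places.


total_hours = 43729
failures = 6
MTBF = 43729 / 6
MTBF = 7288.1667

7288.1667


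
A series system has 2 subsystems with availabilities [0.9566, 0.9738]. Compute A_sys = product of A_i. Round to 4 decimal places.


Subsystems: [0.9566, 0.9738]
After subsystem 1 (A=0.9566): product = 0.9566
After subsystem 2 (A=0.9738): product = 0.9315
A_sys = 0.9315

0.9315


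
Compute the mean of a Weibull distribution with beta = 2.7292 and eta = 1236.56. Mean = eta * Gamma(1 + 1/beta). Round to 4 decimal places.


beta = 2.7292, eta = 1236.56
1/beta = 0.3664
1 + 1/beta = 1.3664
Gamma(1.3664) = 0.8896
Mean = 1236.56 * 0.8896
Mean = 1100.0629

1100.0629


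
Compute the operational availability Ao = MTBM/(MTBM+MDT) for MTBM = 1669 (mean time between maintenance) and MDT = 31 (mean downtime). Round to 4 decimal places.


MTBM = 1669
MDT = 31
MTBM + MDT = 1700
Ao = 1669 / 1700
Ao = 0.9818

0.9818


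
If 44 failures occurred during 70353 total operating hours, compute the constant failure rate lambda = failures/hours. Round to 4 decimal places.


failures = 44
total_hours = 70353
lambda = 44 / 70353
lambda = 0.0006

0.0006


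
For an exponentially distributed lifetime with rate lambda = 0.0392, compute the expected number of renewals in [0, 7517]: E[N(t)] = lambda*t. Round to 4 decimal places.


lambda = 0.0392
t = 7517
E[N(t)] = lambda * t
E[N(t)] = 0.0392 * 7517
E[N(t)] = 294.6664

294.6664


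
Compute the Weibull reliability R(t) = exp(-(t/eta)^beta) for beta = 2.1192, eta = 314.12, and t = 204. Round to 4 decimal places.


beta = 2.1192, eta = 314.12, t = 204
t/eta = 204 / 314.12 = 0.6494
(t/eta)^beta = 0.6494^2.1192 = 0.4006
R(t) = exp(-0.4006)
R(t) = 0.6699

0.6699


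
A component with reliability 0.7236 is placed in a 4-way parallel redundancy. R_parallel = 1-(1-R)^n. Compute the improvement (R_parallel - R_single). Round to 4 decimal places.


R_single = 0.7236, n = 4
1 - R_single = 0.2764
(1 - R_single)^n = 0.2764^4 = 0.0058
R_parallel = 1 - 0.0058 = 0.9942
Improvement = 0.9942 - 0.7236
Improvement = 0.2706

0.2706


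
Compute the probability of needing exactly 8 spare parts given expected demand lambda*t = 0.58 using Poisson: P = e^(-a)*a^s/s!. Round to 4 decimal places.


a = 0.58, s = 8
e^(-a) = e^(-0.58) = 0.5599
a^s = 0.58^8 = 0.0128
s! = 40320
P = 0.5599 * 0.0128 / 40320
P = 0.0

0.0


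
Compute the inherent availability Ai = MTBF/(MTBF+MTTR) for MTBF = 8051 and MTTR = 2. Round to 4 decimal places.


MTBF = 8051
MTTR = 2
MTBF + MTTR = 8053
Ai = 8051 / 8053
Ai = 0.9998

0.9998


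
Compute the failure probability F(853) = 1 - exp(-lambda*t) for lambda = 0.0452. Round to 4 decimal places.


lambda = 0.0452, t = 853
lambda * t = 38.5556
exp(-38.5556) = 0.0
F(t) = 1 - 0.0
F(t) = 1.0

1.0


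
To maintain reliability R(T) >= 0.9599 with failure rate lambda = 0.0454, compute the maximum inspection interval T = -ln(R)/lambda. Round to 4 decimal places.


R_target = 0.9599
lambda = 0.0454
-ln(0.9599) = 0.0409
T = 0.0409 / 0.0454
T = 0.9015

0.9015


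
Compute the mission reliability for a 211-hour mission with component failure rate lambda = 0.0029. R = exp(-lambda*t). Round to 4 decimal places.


lambda = 0.0029
mission_time = 211
lambda * t = 0.0029 * 211 = 0.6119
R = exp(-0.6119)
R = 0.5423

0.5423


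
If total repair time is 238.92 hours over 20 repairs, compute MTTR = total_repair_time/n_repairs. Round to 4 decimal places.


total_repair_time = 238.92
n_repairs = 20
MTTR = 238.92 / 20
MTTR = 11.946

11.946


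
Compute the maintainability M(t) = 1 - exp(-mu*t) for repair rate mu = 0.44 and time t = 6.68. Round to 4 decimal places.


mu = 0.44, t = 6.68
mu * t = 0.44 * 6.68 = 2.9392
exp(-2.9392) = 0.0529
M(t) = 1 - 0.0529
M(t) = 0.9471

0.9471


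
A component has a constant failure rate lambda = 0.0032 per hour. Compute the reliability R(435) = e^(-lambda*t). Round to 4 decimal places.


lambda = 0.0032
t = 435
lambda * t = 1.392
R(t) = e^(-1.392)
R(t) = 0.2486

0.2486


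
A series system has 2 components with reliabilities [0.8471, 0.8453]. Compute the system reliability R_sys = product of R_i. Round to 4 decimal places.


Components: [0.8471, 0.8453]
After component 1 (R=0.8471): product = 0.8471
After component 2 (R=0.8453): product = 0.7161
R_sys = 0.7161

0.7161


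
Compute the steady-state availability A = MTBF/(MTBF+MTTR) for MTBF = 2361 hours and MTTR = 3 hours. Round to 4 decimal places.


MTBF = 2361
MTTR = 3
MTBF + MTTR = 2364
A = 2361 / 2364
A = 0.9987

0.9987


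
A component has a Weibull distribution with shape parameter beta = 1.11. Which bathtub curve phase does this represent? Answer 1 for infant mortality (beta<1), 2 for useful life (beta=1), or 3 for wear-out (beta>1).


beta = 1.11
Compare beta to 1:
beta < 1 => infant mortality (phase 1)
beta = 1 => useful life (phase 2)
beta > 1 => wear-out (phase 3)
Since beta = 1.11, this is wear-out (increasing failure rate)
Phase = 3

3


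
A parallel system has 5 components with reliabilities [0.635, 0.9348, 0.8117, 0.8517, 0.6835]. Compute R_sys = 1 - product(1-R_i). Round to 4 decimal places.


Components: [0.635, 0.9348, 0.8117, 0.8517, 0.6835]
(1 - 0.635) = 0.365, running product = 0.365
(1 - 0.9348) = 0.0652, running product = 0.0238
(1 - 0.8117) = 0.1883, running product = 0.0045
(1 - 0.8517) = 0.1483, running product = 0.0007
(1 - 0.6835) = 0.3165, running product = 0.0002
Product of (1-R_i) = 0.0002
R_sys = 1 - 0.0002 = 0.9998

0.9998


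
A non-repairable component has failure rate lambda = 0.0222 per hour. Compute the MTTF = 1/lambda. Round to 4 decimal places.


lambda = 0.0222
MTTF = 1 / 0.0222
MTTF = 45.045

45.045


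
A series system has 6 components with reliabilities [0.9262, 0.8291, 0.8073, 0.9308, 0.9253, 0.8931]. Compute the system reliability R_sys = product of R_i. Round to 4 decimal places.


Components: [0.9262, 0.8291, 0.8073, 0.9308, 0.9253, 0.8931]
After component 1 (R=0.9262): product = 0.9262
After component 2 (R=0.8291): product = 0.7679
After component 3 (R=0.8073): product = 0.6199
After component 4 (R=0.9308): product = 0.577
After component 5 (R=0.9253): product = 0.5339
After component 6 (R=0.8931): product = 0.4769
R_sys = 0.4769

0.4769


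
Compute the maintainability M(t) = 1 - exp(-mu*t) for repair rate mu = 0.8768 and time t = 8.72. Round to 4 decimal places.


mu = 0.8768, t = 8.72
mu * t = 0.8768 * 8.72 = 7.6457
exp(-7.6457) = 0.0005
M(t) = 1 - 0.0005
M(t) = 0.9995

0.9995


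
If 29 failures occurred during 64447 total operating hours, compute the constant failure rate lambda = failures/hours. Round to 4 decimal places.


failures = 29
total_hours = 64447
lambda = 29 / 64447
lambda = 0.0004

0.0004


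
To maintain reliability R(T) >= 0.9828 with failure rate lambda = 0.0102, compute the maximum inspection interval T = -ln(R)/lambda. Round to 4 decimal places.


R_target = 0.9828
lambda = 0.0102
-ln(0.9828) = 0.0173
T = 0.0173 / 0.0102
T = 1.7009

1.7009


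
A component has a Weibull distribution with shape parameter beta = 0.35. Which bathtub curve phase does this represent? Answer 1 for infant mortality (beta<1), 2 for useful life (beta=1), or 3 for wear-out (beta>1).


beta = 0.35
Compare beta to 1:
beta < 1 => infant mortality (phase 1)
beta = 1 => useful life (phase 2)
beta > 1 => wear-out (phase 3)
Since beta = 0.35, this is infant mortality (decreasing failure rate)
Phase = 1

1


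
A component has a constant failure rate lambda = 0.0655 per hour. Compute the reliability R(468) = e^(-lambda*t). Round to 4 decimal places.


lambda = 0.0655
t = 468
lambda * t = 30.654
R(t) = e^(-30.654)
R(t) = 0.0

0.0


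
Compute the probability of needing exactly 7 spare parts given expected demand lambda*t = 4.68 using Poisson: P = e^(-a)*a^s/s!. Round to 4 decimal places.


a = 4.68, s = 7
e^(-a) = e^(-4.68) = 0.0093
a^s = 4.68^7 = 49172.3508
s! = 5040
P = 0.0093 * 49172.3508 / 5040
P = 0.0905

0.0905


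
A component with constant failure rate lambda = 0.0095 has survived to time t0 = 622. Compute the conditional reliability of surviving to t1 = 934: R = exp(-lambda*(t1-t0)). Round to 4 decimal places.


lambda = 0.0095
t0 = 622, t1 = 934
t1 - t0 = 312
lambda * (t1-t0) = 0.0095 * 312 = 2.964
R = exp(-2.964)
R = 0.0516

0.0516


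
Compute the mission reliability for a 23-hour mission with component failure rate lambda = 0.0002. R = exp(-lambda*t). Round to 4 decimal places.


lambda = 0.0002
mission_time = 23
lambda * t = 0.0002 * 23 = 0.0046
R = exp(-0.0046)
R = 0.9954

0.9954


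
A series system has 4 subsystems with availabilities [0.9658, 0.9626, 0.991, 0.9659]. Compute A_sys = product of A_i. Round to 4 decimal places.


Subsystems: [0.9658, 0.9626, 0.991, 0.9659]
After subsystem 1 (A=0.9658): product = 0.9658
After subsystem 2 (A=0.9626): product = 0.9297
After subsystem 3 (A=0.991): product = 0.9213
After subsystem 4 (A=0.9659): product = 0.8899
A_sys = 0.8899

0.8899


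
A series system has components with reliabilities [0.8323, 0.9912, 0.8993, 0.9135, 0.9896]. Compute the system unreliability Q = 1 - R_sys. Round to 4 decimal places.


Components: [0.8323, 0.9912, 0.8993, 0.9135, 0.9896]
After component 1: product = 0.8323
After component 2: product = 0.825
After component 3: product = 0.7419
After component 4: product = 0.6777
After component 5: product = 0.6707
R_sys = 0.6707
Q = 1 - 0.6707 = 0.3293

0.3293


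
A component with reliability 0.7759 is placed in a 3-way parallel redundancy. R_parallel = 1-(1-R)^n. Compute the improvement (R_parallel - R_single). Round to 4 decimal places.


R_single = 0.7759, n = 3
1 - R_single = 0.2241
(1 - R_single)^n = 0.2241^3 = 0.0113
R_parallel = 1 - 0.0113 = 0.9887
Improvement = 0.9887 - 0.7759
Improvement = 0.2128

0.2128


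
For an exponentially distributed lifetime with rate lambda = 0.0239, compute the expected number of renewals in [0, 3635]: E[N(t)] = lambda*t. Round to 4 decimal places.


lambda = 0.0239
t = 3635
E[N(t)] = lambda * t
E[N(t)] = 0.0239 * 3635
E[N(t)] = 86.8765

86.8765


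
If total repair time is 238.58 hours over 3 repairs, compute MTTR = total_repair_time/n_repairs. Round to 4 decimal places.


total_repair_time = 238.58
n_repairs = 3
MTTR = 238.58 / 3
MTTR = 79.5267

79.5267


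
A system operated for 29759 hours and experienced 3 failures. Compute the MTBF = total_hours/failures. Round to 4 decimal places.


total_hours = 29759
failures = 3
MTBF = 29759 / 3
MTBF = 9919.6667

9919.6667


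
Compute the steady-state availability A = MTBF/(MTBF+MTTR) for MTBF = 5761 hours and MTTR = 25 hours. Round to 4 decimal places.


MTBF = 5761
MTTR = 25
MTBF + MTTR = 5786
A = 5761 / 5786
A = 0.9957

0.9957


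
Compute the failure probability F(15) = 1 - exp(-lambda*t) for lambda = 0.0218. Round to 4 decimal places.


lambda = 0.0218, t = 15
lambda * t = 0.327
exp(-0.327) = 0.7211
F(t) = 1 - 0.7211
F(t) = 0.2789

0.2789


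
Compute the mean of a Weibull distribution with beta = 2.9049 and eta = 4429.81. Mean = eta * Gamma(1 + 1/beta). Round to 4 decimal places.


beta = 2.9049, eta = 4429.81
1/beta = 0.3442
1 + 1/beta = 1.3442
Gamma(1.3442) = 0.8918
Mean = 4429.81 * 0.8918
Mean = 3950.2909

3950.2909


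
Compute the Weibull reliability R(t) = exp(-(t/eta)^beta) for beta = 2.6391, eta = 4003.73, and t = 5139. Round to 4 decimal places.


beta = 2.6391, eta = 4003.73, t = 5139
t/eta = 5139 / 4003.73 = 1.2836
(t/eta)^beta = 1.2836^2.6391 = 1.9325
R(t) = exp(-1.9325)
R(t) = 0.1448

0.1448


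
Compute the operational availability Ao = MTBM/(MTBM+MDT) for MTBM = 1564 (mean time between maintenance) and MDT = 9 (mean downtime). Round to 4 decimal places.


MTBM = 1564
MDT = 9
MTBM + MDT = 1573
Ao = 1564 / 1573
Ao = 0.9943

0.9943


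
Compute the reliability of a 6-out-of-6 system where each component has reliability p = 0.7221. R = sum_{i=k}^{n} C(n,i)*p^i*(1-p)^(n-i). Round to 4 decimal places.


k = 6, n = 6, p = 0.7221
i=6: C(6,6)=1 * 0.7221^6 * 0.2779^0 = 0.1418
R = sum of terms = 0.1418

0.1418


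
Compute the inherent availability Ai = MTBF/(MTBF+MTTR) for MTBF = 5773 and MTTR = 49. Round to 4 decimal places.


MTBF = 5773
MTTR = 49
MTBF + MTTR = 5822
Ai = 5773 / 5822
Ai = 0.9916

0.9916


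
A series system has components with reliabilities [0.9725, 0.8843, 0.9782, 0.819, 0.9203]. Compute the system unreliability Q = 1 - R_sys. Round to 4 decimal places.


Components: [0.9725, 0.8843, 0.9782, 0.819, 0.9203]
After component 1: product = 0.9725
After component 2: product = 0.86
After component 3: product = 0.8412
After component 4: product = 0.689
After component 5: product = 0.6341
R_sys = 0.6341
Q = 1 - 0.6341 = 0.3659

0.3659


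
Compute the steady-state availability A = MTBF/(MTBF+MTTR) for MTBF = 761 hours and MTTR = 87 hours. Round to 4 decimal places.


MTBF = 761
MTTR = 87
MTBF + MTTR = 848
A = 761 / 848
A = 0.8974

0.8974


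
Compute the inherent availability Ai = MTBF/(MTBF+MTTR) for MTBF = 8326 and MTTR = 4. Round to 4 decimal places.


MTBF = 8326
MTTR = 4
MTBF + MTTR = 8330
Ai = 8326 / 8330
Ai = 0.9995

0.9995


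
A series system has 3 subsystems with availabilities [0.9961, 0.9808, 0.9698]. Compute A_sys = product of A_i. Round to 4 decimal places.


Subsystems: [0.9961, 0.9808, 0.9698]
After subsystem 1 (A=0.9961): product = 0.9961
After subsystem 2 (A=0.9808): product = 0.977
After subsystem 3 (A=0.9698): product = 0.9475
A_sys = 0.9475

0.9475


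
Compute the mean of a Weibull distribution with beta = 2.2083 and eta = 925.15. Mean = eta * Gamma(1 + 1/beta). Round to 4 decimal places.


beta = 2.2083, eta = 925.15
1/beta = 0.4528
1 + 1/beta = 1.4528
Gamma(1.4528) = 0.8856
Mean = 925.15 * 0.8856
Mean = 819.3465

819.3465


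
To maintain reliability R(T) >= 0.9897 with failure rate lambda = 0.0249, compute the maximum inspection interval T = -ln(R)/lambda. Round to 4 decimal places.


R_target = 0.9897
lambda = 0.0249
-ln(0.9897) = 0.0104
T = 0.0104 / 0.0249
T = 0.4158

0.4158


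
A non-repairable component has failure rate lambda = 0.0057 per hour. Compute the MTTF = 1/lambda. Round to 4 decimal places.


lambda = 0.0057
MTTF = 1 / 0.0057
MTTF = 175.4386

175.4386


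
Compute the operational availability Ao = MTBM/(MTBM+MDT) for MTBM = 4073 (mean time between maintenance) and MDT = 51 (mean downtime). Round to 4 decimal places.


MTBM = 4073
MDT = 51
MTBM + MDT = 4124
Ao = 4073 / 4124
Ao = 0.9876

0.9876


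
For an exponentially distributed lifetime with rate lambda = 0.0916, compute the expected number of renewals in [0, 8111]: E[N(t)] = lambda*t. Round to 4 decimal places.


lambda = 0.0916
t = 8111
E[N(t)] = lambda * t
E[N(t)] = 0.0916 * 8111
E[N(t)] = 742.9676

742.9676


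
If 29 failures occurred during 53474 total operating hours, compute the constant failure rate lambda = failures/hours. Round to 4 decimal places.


failures = 29
total_hours = 53474
lambda = 29 / 53474
lambda = 0.0005

0.0005


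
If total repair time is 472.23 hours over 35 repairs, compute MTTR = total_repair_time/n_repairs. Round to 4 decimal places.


total_repair_time = 472.23
n_repairs = 35
MTTR = 472.23 / 35
MTTR = 13.4923

13.4923


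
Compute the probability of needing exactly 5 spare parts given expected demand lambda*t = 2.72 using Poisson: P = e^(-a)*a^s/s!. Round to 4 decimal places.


a = 2.72, s = 5
e^(-a) = e^(-2.72) = 0.0659
a^s = 2.72^5 = 148.8828
s! = 120
P = 0.0659 * 148.8828 / 120
P = 0.0817

0.0817


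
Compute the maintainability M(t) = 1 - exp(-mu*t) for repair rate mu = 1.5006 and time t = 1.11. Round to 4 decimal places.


mu = 1.5006, t = 1.11
mu * t = 1.5006 * 1.11 = 1.6657
exp(-1.6657) = 0.1891
M(t) = 1 - 0.1891
M(t) = 0.8109

0.8109


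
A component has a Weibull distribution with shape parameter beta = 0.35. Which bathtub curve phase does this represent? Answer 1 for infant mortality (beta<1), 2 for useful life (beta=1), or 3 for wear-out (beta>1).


beta = 0.35
Compare beta to 1:
beta < 1 => infant mortality (phase 1)
beta = 1 => useful life (phase 2)
beta > 1 => wear-out (phase 3)
Since beta = 0.35, this is infant mortality (decreasing failure rate)
Phase = 1

1


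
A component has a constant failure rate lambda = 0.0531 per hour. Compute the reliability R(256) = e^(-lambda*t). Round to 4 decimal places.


lambda = 0.0531
t = 256
lambda * t = 13.5936
R(t) = e^(-13.5936)
R(t) = 0.0

0.0


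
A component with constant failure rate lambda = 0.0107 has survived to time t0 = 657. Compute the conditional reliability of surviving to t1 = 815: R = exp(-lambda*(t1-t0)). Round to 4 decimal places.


lambda = 0.0107
t0 = 657, t1 = 815
t1 - t0 = 158
lambda * (t1-t0) = 0.0107 * 158 = 1.6906
R = exp(-1.6906)
R = 0.1844

0.1844
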